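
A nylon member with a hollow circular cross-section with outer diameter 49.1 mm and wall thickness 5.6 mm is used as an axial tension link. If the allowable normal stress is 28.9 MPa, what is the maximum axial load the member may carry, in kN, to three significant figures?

A = 765.3 mm².
P_max = σ_allow · A = 28.9 · 765.3 = 22120 N = 22.12 kN.

22.1 kN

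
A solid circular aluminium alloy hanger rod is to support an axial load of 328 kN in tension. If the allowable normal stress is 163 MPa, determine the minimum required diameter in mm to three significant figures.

50.6 mm

Required area A ≥ P/σ_allow = 328000/163 = 2012 mm².
For a solid circular section, d ≥ √(4A/π) = 50.62 mm.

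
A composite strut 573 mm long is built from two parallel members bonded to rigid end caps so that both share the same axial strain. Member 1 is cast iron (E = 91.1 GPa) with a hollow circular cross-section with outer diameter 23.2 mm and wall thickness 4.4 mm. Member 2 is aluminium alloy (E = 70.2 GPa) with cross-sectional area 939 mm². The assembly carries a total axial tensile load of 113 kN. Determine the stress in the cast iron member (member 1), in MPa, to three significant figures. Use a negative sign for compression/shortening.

A_1 = 259.9 mm².
Equal strain + equilibrium ⇒ each member carries load in proportion to AE: A₁E₁ = 23670000 N, A₂E₂ = 65920000 N, ΣAE = 89590000 N.
σ₁ = P·E₁/ΣAE = 113000·91100/89590000 = 114.9 MPa.

115 MPa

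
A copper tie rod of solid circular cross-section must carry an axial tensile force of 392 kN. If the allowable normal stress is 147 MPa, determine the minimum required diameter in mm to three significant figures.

58.3 mm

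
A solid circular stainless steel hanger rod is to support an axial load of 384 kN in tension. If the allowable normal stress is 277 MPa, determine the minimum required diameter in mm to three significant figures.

42.0 mm

Required area A ≥ P/σ_allow = 384000/277 = 1386 mm².
For a solid circular section, d ≥ √(4A/π) = 42.01 mm.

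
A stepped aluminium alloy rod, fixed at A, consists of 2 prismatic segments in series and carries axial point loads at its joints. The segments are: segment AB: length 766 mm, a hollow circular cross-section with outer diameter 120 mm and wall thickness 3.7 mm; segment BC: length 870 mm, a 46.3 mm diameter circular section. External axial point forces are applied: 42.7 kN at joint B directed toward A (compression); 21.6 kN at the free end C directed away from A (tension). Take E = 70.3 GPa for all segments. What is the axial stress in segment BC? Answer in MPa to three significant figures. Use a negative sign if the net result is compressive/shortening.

Internal axial forces (sectioning from the free end, tension +): N_BC = 21.6 kN, N_AB = -21.1 kN.
A_BC = 1684 mm².
σ_BC = N_BC/A_BC = 21600/1684 = 12.83 MPa.

12.8 MPa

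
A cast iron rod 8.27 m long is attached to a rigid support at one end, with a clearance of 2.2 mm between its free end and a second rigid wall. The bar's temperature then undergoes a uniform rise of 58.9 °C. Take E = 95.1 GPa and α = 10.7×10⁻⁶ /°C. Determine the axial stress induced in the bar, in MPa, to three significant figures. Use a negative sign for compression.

Free thermal expansion αLΔT = 10.7e-6 · 8270 · 58.9 = 5.212 mm.
The walls engage after the gap closes; constrained expansion = 5.212 − 2.2 = 3.012 mm.
The walls impose strain ε = −(3.012)/8270 = -3.6421e-04; σ = Eε = 95100 · -3.6421e-04 = -34.64 MPa.

-34.6 MPa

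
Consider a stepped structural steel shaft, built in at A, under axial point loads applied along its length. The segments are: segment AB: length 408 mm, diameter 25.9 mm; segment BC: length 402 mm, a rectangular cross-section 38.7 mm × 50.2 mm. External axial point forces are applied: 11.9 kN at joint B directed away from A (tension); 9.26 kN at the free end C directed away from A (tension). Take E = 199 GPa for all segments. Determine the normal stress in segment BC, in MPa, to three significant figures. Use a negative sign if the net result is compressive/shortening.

Internal axial forces (sectioning from the free end, tension +): N_BC = 9.26 kN, N_AB = 21.16 kN.
A_BC = 1943 mm².
σ_BC = N_BC/A_BC = 9260/1943 = 4.766 MPa.

4.77 MPa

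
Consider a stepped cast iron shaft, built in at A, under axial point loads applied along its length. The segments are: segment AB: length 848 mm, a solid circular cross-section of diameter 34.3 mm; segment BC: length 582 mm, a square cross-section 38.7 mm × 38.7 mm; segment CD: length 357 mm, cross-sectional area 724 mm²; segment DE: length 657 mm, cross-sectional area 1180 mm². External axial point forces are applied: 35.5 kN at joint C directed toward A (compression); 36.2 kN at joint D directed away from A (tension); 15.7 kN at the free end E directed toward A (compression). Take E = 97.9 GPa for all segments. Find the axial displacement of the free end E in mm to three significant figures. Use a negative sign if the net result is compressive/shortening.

Internal axial forces (sectioning from the free end, tension +): N_DE = -15.7 kN, N_CD = 20.5 kN, N_BC = -15 kN, N_AB = -15 kN.
A_AB = 924 mm².
A_BC = 1498 mm².
δ_AB = -15000·848/(924·97900) = -0.1406 mm
δ_BC = -15000·582/(1498·97900) = -0.05954 mm
δ_CD = 20500·357/(724·97900) = 0.1033 mm
δ_DE = -15700·657/(1180·97900) = -0.08929 mm
δ = Σδ_i = -0.1862 mm.

-0.186 mm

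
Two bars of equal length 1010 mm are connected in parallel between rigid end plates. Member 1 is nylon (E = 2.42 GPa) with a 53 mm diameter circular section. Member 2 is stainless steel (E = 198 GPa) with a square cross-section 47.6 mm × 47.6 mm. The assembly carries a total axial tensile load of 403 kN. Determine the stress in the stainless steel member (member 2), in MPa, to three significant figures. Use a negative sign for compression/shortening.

A_1 = 2206 mm².
A_2 = 2266 mm².
Equal strain + equilibrium ⇒ each member carries load in proportion to AE: A₁E₁ = 5339000 N, A₂E₂ = 448600000 N, ΣAE = 454000000 N.
σ₂ = P·E₂/ΣAE = 403000·198000/454000000 = 175.8 MPa.

176 MPa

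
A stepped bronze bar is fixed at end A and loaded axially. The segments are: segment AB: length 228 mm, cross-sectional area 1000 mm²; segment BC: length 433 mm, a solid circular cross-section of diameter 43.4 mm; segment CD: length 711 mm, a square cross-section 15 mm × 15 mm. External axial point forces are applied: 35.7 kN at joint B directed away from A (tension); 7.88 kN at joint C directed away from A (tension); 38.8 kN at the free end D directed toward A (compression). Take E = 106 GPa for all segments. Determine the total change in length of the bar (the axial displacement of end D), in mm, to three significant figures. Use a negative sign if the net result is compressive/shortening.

Internal axial forces (sectioning from the free end, tension +): N_CD = -38.8 kN, N_BC = -30.92 kN, N_AB = 4.78 kN.
A_BC = 1479 mm².
A_CD = 225 mm².
δ_AB = 4780·228/(1000·106000) = 0.01028 mm
δ_BC = -30920·433/(1479·106000) = -0.08538 mm
δ_CD = -38800·711/(225·106000) = -1.157 mm
δ = Σδ_i = -1.232 mm.

-1.23 mm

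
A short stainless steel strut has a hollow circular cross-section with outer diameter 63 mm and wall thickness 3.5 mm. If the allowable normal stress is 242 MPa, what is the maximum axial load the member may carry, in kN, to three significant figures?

158 kN

A = 654.2 mm².
P_max = σ_allow · A = 242 · 654.2 = 158300 N = 158.3 kN.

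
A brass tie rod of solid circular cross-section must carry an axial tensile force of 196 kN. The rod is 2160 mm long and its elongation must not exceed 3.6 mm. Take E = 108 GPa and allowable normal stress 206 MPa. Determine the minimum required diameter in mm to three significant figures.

Required area A ≥ P/σ_allow = 196000/206 = 951.5 mm².
For a solid circular section, d ≥ √(4A/π) = 34.81 mm.
Elongation limit: A ≥ PL/(Eδ_allow) = 196000·2160/(108000·3.6) = 1089 mm² ⇒ d ≥ 37.23 mm.
The elongation limit governs.

37.2 mm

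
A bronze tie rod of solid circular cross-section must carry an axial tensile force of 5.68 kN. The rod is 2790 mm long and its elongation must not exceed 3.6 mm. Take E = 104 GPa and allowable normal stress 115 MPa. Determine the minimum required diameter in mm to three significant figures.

Required area A ≥ P/σ_allow = 5680/115 = 49.39 mm².
For a solid circular section, d ≥ √(4A/π) = 7.93 mm.
Elongation limit: A ≥ PL/(Eδ_allow) = 5680·2790/(104000·3.6) = 42.33 mm² ⇒ d ≥ 7.341 mm.
The stress limit governs.

7.93 mm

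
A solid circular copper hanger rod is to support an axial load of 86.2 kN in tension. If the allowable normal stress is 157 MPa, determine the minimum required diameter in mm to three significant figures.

26.4 mm

Required area A ≥ P/σ_allow = 86200/157 = 549 mm².
For a solid circular section, d ≥ √(4A/π) = 26.44 mm.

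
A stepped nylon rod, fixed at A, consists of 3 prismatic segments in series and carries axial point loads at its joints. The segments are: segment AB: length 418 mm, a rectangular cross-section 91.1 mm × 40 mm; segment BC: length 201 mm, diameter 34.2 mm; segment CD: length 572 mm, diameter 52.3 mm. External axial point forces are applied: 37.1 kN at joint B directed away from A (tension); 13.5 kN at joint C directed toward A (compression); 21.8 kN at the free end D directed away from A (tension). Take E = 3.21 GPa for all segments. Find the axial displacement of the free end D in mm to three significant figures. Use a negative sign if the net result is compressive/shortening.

Internal axial forces (sectioning from the free end, tension +): N_CD = 21.8 kN, N_BC = 8.3 kN, N_AB = 45.4 kN.
A_AB = 3644 mm².
A_BC = 918.6 mm².
A_CD = 2148 mm².
δ_AB = 45400·418/(3644·3210) = 1.622 mm
δ_BC = 8300·201/(918.6·3210) = 0.5658 mm
δ_CD = 21800·572/(2148·3210) = 1.808 mm
δ = Σδ_i = 3.996 mm.

4.00 mm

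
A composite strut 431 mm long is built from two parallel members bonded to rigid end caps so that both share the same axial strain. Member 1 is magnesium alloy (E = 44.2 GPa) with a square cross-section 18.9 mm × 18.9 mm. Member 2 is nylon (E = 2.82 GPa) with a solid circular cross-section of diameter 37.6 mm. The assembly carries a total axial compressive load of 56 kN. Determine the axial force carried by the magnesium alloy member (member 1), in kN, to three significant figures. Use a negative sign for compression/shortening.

A_1 = 357.2 mm².
A_2 = 1110 mm².
Equal strain + equilibrium ⇒ each member carries load in proportion to AE: A₁E₁ = 15790000 N, A₂E₂ = 3131000 N, ΣAE = 18920000 N.
F₁ = P·A₁E₁/ΣAE = -56000·15790000/18920000 = -46730 N.

-46.7 kN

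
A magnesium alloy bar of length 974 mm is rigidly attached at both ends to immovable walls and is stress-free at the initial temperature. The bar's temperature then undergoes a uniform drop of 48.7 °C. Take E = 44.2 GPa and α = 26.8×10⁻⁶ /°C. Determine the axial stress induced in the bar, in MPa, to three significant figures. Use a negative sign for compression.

57.7 MPa

Free thermal expansion αLΔT = 26.8e-6 · 974 · -48.7 = -1.271 mm.
The walls impose strain ε = −(-1.271)/974 = 1.3052e-03; σ = Eε = 44200 · 1.3052e-03 = 57.69 MPa.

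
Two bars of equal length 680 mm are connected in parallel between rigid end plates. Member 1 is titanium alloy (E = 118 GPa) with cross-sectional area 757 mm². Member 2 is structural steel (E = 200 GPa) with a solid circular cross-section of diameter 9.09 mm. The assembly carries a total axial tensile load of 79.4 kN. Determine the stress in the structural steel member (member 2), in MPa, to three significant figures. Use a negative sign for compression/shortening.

A_2 = 64.9 mm².
Equal strain + equilibrium ⇒ each member carries load in proportion to AE: A₁E₁ = 89330000 N, A₂E₂ = 12980000 N, ΣAE = 102300000 N.
σ₂ = P·E₂/ΣAE = 79400·200000/102300000 = 155.2 MPa.

155 MPa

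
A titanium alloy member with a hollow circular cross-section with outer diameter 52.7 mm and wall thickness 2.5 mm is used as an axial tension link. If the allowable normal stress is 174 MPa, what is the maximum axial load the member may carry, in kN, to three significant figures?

68.6 kN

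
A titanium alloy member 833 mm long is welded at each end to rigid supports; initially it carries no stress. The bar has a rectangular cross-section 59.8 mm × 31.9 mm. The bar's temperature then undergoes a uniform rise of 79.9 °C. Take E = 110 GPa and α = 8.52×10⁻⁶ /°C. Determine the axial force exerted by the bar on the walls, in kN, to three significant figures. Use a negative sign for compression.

-143 kN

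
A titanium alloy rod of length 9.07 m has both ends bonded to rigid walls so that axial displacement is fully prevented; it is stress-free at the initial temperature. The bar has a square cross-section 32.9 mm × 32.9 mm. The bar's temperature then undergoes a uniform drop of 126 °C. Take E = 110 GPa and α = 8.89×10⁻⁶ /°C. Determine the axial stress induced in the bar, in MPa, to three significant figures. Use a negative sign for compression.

Free thermal expansion αLΔT = 8.89e-6 · 9070 · -126 = -10.16 mm.
The walls impose strain ε = −(-10.16)/9070 = 1.1201e-03; σ = Eε = 110000 · 1.1201e-03 = 123.2 MPa.

123 MPa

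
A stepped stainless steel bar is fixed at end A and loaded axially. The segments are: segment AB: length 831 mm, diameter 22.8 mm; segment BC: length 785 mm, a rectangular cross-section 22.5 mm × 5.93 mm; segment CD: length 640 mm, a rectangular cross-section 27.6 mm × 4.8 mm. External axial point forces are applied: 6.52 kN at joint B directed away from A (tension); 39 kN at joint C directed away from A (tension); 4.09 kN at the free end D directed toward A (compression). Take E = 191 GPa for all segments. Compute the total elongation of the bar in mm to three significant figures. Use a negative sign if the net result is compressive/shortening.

Internal axial forces (sectioning from the free end, tension +): N_CD = -4.09 kN, N_BC = 34.91 kN, N_AB = 41.43 kN.
A_AB = 408.3 mm².
A_BC = 133.4 mm².
A_CD = 132.5 mm².
δ_AB = 41430·831/(408.3·191000) = 0.4415 mm
δ_BC = 34910·785/(133.4·191000) = 1.075 mm
δ_CD = -4090·640/(132.5·191000) = -0.1034 mm
δ = Σδ_i = 1.413 mm.

1.41 mm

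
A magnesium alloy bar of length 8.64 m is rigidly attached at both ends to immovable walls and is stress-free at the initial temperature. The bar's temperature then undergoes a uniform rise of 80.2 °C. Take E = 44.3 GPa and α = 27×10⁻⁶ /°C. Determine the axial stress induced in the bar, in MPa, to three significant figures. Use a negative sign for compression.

-95.9 MPa

Free thermal expansion αLΔT = 27e-6 · 8640 · 80.2 = 18.71 mm.
The walls impose strain ε = −(18.71)/8640 = -2.1654e-03; σ = Eε = 44300 · -2.1654e-03 = -95.93 MPa.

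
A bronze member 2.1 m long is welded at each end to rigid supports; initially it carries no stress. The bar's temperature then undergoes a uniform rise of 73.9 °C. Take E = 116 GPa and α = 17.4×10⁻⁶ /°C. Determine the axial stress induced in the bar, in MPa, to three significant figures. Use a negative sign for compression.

-149 MPa

Free thermal expansion αLΔT = 17.4e-6 · 2100 · 73.9 = 2.7 mm.
The walls impose strain ε = −(2.7)/2100 = -1.2859e-03; σ = Eε = 116000 · -1.2859e-03 = -149.2 MPa.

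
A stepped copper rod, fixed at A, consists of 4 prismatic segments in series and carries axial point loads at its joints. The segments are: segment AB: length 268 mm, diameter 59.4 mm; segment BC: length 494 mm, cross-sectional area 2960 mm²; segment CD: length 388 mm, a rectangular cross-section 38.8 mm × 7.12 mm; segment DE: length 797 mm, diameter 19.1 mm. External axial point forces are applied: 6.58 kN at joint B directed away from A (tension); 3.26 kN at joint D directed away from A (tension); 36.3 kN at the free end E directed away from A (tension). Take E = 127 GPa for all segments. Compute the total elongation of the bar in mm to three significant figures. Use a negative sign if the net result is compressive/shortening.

1.32 mm

Internal axial forces (sectioning from the free end, tension +): N_DE = 36.3 kN, N_CD = 39.56 kN, N_BC = 39.56 kN, N_AB = 46.14 kN.
A_AB = 2771 mm².
A_CD = 276.3 mm².
A_DE = 286.5 mm².
δ_AB = 46140·268/(2771·127000) = 0.03514 mm
δ_BC = 39560·494/(2960·127000) = 0.05199 mm
δ_CD = 39560·388/(276.3·127000) = 0.4375 mm
δ_DE = 36300·797/(286.5·127000) = 0.7951 mm
δ = Σδ_i = 1.32 mm.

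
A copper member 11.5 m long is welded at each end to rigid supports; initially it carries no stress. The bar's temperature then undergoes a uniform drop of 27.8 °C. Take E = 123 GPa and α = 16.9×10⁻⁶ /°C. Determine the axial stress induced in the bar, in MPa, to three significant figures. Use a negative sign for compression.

57.8 MPa

Free thermal expansion αLΔT = 16.9e-6 · 11500 · -27.8 = -5.403 mm.
The walls impose strain ε = −(-5.403)/11500 = 4.6982e-04; σ = Eε = 123000 · 4.6982e-04 = 57.79 MPa.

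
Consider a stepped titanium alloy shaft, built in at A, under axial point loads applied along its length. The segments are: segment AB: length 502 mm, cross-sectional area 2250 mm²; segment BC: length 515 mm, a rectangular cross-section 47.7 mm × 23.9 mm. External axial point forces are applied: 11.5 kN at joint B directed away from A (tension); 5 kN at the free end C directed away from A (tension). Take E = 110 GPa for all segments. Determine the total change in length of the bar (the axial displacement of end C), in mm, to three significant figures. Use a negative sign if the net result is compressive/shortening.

0.0540 mm

Internal axial forces (sectioning from the free end, tension +): N_BC = 5 kN, N_AB = 16.5 kN.
A_BC = 1140 mm².
δ_AB = 16500·502/(2250·110000) = 0.03347 mm
δ_BC = 5000·515/(1140·110000) = 0.02053 mm
δ = Σδ_i = 0.054 mm.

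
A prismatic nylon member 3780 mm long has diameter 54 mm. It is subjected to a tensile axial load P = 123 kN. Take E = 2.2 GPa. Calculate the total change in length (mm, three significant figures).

A = 2290 mm².
δ_mech = NL/(AE) = 123000·3780/(2290·2200) = 92.28 mm.

92.3 mm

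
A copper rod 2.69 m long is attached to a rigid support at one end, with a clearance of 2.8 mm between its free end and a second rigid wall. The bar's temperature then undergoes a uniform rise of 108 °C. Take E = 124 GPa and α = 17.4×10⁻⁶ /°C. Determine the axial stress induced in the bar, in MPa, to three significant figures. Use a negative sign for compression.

-104 MPa

Free thermal expansion αLΔT = 17.4e-6 · 2690 · 108 = 5.055 mm.
The walls engage after the gap closes; constrained expansion = 5.055 − 2.8 = 2.255 mm.
The walls impose strain ε = −(2.255)/2690 = -8.3831e-04; σ = Eε = 124000 · -8.3831e-04 = -104 MPa.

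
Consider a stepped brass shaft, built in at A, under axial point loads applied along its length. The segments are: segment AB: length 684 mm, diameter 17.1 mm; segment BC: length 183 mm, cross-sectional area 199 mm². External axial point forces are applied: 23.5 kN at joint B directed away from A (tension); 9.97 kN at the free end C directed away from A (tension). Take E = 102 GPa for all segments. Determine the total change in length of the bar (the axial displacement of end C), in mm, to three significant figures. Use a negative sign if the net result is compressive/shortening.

1.07 mm

Internal axial forces (sectioning from the free end, tension +): N_BC = 9.97 kN, N_AB = 33.47 kN.
A_AB = 229.7 mm².
δ_AB = 33470·684/(229.7·102000) = 0.9773 mm
δ_BC = 9970·183/(199·102000) = 0.08989 mm
δ = Σδ_i = 1.067 mm.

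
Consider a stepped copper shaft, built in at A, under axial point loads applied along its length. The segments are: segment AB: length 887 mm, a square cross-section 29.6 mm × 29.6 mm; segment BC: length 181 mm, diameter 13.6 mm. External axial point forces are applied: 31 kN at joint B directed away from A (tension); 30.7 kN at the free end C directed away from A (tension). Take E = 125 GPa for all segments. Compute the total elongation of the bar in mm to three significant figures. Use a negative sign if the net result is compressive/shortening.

0.806 mm

Internal axial forces (sectioning from the free end, tension +): N_BC = 30.7 kN, N_AB = 61.7 kN.
A_AB = 876.2 mm².
A_BC = 145.3 mm².
δ_AB = 61700·887/(876.2·125000) = 0.4997 mm
δ_BC = 30700·181/(145.3·125000) = 0.306 mm
δ = Σδ_i = 0.8057 mm.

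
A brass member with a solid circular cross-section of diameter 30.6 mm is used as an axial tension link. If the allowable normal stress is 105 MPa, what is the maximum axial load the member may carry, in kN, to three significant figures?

A = 735.4 mm².
P_max = σ_allow · A = 105 · 735.4 = 77220 N = 77.22 kN.

77.2 kN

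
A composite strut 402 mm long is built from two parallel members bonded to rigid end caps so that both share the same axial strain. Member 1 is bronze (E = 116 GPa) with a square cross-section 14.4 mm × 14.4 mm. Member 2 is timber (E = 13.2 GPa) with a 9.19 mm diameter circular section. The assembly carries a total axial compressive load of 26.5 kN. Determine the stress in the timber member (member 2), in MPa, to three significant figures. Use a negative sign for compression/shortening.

A_1 = 207.4 mm².
A_2 = 66.33 mm².
Equal strain + equilibrium ⇒ each member carries load in proportion to AE: A₁E₁ = 24050000 N, A₂E₂ = 875600 N, ΣAE = 24930000 N.
σ₂ = P·E₂/ΣAE = -26500·13200/24930000 = -14.03 MPa.

-14.0 MPa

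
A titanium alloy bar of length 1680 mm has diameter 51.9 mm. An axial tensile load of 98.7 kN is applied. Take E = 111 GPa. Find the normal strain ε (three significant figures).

4.20e-04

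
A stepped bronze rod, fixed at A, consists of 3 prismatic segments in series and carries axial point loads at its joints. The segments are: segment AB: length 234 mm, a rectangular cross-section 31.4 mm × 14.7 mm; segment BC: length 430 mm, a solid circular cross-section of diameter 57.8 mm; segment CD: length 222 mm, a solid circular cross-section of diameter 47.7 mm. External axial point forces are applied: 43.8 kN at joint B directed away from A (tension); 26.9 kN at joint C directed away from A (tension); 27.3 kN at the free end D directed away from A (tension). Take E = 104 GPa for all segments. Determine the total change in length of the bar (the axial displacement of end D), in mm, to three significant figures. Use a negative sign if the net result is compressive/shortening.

Internal axial forces (sectioning from the free end, tension +): N_CD = 27.3 kN, N_BC = 54.2 kN, N_AB = 98 kN.
A_AB = 461.6 mm².
A_BC = 2624 mm².
A_CD = 1787 mm².
δ_AB = 98000·234/(461.6·104000) = 0.4777 mm
δ_BC = 54200·430/(2624·104000) = 0.08541 mm
δ_CD = 27300·222/(1787·104000) = 0.03261 mm
δ = Σδ_i = 0.5957 mm.

0.596 mm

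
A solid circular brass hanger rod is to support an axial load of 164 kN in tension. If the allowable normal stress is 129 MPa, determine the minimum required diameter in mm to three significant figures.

Required area A ≥ P/σ_allow = 164000/129 = 1271 mm².
For a solid circular section, d ≥ √(4A/π) = 40.23 mm.

40.2 mm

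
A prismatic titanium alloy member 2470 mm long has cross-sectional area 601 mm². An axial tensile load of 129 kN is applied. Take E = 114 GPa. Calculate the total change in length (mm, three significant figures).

4.65 mm

δ_mech = NL/(AE) = 129000·2470/(601·114000) = 4.651 mm.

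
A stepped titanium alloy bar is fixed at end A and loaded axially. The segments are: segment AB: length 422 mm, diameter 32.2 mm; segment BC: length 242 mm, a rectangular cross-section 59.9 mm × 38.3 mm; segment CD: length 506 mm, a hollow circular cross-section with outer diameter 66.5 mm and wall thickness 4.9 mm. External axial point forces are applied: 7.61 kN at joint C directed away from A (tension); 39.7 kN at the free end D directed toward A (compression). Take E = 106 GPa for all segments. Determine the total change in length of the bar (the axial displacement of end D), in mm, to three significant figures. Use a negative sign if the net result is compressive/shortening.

Internal axial forces (sectioning from the free end, tension +): N_CD = -39.7 kN, N_BC = -32.09 kN, N_AB = -32.09 kN.
A_AB = 814.3 mm².
A_BC = 2294 mm².
A_CD = 948.3 mm².
δ_AB = -32090·422/(814.3·106000) = -0.1569 mm
δ_BC = -32090·242/(2294·106000) = -0.03193 mm
δ_CD = -39700·506/(948.3·106000) = -0.1999 mm
δ = Σδ_i = -0.3887 mm.

-0.389 mm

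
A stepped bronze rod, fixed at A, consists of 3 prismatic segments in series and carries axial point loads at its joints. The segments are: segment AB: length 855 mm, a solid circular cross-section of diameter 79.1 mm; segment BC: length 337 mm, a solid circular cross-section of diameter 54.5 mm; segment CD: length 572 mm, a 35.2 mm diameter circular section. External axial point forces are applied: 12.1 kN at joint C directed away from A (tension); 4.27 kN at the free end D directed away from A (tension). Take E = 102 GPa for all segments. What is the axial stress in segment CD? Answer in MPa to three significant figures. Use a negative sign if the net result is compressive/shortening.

4.39 MPa

Internal axial forces (sectioning from the free end, tension +): N_CD = 4.27 kN, N_BC = 16.37 kN, N_AB = 16.37 kN.
A_CD = 973.1 mm².
σ_CD = N_CD/A_CD = 4270/973.1 = 4.388 MPa.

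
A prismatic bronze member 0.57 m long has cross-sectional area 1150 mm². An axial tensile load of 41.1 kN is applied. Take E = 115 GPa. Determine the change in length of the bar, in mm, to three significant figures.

δ_mech = NL/(AE) = 41100·570/(1150·115000) = 0.1771 mm.

0.177 mm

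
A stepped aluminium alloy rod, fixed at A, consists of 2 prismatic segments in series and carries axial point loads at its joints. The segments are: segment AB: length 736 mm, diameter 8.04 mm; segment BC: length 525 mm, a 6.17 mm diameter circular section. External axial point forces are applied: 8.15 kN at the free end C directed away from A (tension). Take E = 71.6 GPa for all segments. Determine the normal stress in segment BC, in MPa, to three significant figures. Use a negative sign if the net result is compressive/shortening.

273 MPa

Internal axial forces (sectioning from the free end, tension +): N_BC = 8.15 kN, N_AB = 8.15 kN.
A_BC = 29.9 mm².
σ_BC = N_BC/A_BC = 8150/29.9 = 272.6 MPa.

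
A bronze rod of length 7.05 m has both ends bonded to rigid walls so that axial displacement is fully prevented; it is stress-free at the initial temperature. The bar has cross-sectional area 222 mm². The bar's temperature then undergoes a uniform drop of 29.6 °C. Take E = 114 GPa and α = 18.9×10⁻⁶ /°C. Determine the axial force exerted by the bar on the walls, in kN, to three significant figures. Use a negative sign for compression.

Free thermal expansion αLΔT = 18.9e-6 · 7050 · -29.6 = -3.944 mm.
The walls impose strain ε = −(-3.944)/7050 = 5.5944e-04; σ = Eε = 114000 · 5.5944e-04 = 63.78 MPa.
Wall reaction R = σ·A = 63.78·222 = 14160 N = 14.16 kN.

14.2 kN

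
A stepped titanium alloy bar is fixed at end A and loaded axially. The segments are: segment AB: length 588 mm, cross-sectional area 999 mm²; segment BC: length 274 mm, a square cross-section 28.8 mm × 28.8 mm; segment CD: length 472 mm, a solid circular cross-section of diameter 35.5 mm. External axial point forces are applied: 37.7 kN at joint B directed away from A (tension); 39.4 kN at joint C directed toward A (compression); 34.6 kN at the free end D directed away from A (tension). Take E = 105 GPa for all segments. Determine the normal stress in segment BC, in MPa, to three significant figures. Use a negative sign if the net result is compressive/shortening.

-5.79 MPa

Internal axial forces (sectioning from the free end, tension +): N_CD = 34.6 kN, N_BC = -4.8 kN, N_AB = 32.9 kN.
A_BC = 829.4 mm².
σ_BC = N_BC/A_BC = -4800/829.4 = -5.787 MPa.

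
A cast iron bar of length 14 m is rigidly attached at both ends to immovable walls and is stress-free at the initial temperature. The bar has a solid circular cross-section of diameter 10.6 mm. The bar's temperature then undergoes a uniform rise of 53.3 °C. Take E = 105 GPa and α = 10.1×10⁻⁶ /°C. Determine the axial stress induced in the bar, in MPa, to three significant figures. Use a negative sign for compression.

Free thermal expansion αLΔT = 10.1e-6 · 14000 · 53.3 = 7.537 mm.
The walls impose strain ε = −(7.537)/14000 = -5.3833e-04; σ = Eε = 105000 · -5.3833e-04 = -56.52 MPa.

-56.5 MPa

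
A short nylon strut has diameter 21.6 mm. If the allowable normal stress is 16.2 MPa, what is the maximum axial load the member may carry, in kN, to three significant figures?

A = 366.4 mm².
P_max = σ_allow · A = 16.2 · 366.4 = 5936 N = 5.936 kN.

5.94 kN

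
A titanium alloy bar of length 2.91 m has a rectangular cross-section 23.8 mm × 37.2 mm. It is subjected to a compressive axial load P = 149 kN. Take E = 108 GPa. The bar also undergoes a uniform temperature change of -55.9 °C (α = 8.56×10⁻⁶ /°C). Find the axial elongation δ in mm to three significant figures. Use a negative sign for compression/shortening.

-5.93 mm

A = 885.4 mm².
δ_mech = NL/(AE) = -149000·2910/(885.4·108000) = -4.535 mm.
δ_thermal = αLΔT = 8.56e-6·2910·-55.9 = -1.392 mm.
δ = δ_mech + δ_thermal = -5.927 mm.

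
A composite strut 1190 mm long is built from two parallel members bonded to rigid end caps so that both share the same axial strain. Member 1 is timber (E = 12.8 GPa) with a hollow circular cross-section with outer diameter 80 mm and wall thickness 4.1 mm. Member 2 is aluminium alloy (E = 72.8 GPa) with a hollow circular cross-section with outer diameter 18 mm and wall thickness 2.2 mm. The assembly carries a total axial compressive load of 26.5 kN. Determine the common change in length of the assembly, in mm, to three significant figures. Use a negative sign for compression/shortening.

-1.54 mm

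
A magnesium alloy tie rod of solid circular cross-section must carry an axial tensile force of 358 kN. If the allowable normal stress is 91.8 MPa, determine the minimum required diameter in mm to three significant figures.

Required area A ≥ P/σ_allow = 358000/91.8 = 3900 mm².
For a solid circular section, d ≥ √(4A/π) = 70.47 mm.

70.5 mm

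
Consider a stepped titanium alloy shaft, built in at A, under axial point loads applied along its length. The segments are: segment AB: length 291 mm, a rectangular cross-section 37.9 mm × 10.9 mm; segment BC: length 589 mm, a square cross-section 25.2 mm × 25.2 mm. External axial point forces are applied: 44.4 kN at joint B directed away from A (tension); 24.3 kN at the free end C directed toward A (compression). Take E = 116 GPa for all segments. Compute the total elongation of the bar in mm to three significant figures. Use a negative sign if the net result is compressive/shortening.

Internal axial forces (sectioning from the free end, tension +): N_BC = -24.3 kN, N_AB = 20.1 kN.
A_AB = 413.1 mm².
A_BC = 635 mm².
δ_AB = 20100·291/(413.1·116000) = 0.1221 mm
δ_BC = -24300·589/(635·116000) = -0.1943 mm
δ = Σδ_i = -0.07224 mm.

-0.0722 mm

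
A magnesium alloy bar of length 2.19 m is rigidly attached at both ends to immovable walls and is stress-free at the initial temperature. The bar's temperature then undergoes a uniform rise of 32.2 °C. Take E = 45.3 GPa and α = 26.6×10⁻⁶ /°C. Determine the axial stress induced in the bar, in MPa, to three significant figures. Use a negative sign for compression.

Free thermal expansion αLΔT = 26.6e-6 · 2190 · 32.2 = 1.876 mm.
The walls impose strain ε = −(1.876)/2190 = -8.5652e-04; σ = Eε = 45300 · -8.5652e-04 = -38.8 MPa.

-38.8 MPa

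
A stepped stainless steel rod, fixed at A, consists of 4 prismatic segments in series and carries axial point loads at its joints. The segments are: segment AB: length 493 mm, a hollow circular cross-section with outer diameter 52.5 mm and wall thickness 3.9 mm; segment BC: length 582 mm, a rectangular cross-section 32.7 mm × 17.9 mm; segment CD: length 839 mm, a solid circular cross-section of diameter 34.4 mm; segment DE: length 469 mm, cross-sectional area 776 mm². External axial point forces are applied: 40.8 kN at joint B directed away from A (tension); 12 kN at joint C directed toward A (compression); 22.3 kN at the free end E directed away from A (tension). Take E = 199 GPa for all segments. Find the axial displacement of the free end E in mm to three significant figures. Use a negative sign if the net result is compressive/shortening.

0.433 mm

Internal axial forces (sectioning from the free end, tension +): N_DE = 22.3 kN, N_CD = 22.3 kN, N_BC = 10.3 kN, N_AB = 51.1 kN.
A_AB = 595.5 mm².
A_BC = 585.3 mm².
A_CD = 929.4 mm².
δ_AB = 51100·493/(595.5·199000) = 0.2126 mm
δ_BC = 10300·582/(585.3·199000) = 0.05146 mm
δ_CD = 22300·839/(929.4·199000) = 0.1012 mm
δ_DE = 22300·469/(776·199000) = 0.06773 mm
δ = Σδ_i = 0.433 mm.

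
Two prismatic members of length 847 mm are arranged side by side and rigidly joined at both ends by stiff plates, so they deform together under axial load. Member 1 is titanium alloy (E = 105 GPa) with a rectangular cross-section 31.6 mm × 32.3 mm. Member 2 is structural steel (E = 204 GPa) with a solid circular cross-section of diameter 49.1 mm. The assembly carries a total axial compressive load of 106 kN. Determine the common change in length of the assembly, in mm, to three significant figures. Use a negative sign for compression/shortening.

A_1 = 1021 mm².
A_2 = 1893 mm².
Equal strain + equilibrium ⇒ each member carries load in proportion to AE: A₁E₁ = 107200000 N, A₂E₂ = 386300000 N, ΣAE = 493400000 N.
δ = PL/ΣAE = -106000·847/493400000 = -0.182 mm.

-0.182 mm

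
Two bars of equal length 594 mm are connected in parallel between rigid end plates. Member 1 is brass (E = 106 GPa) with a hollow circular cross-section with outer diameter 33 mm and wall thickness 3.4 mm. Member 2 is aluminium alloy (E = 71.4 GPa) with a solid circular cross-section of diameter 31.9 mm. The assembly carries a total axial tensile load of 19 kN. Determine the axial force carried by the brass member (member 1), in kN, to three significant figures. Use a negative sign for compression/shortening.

A_1 = 316.2 mm².
A_2 = 799.2 mm².
Equal strain + equilibrium ⇒ each member carries load in proportion to AE: A₁E₁ = 33510000 N, A₂E₂ = 57060000 N, ΣAE = 90580000 N.
F₁ = P·A₁E₁/ΣAE = 19000·33510000/90580000 = 7030 N.

7.03 kN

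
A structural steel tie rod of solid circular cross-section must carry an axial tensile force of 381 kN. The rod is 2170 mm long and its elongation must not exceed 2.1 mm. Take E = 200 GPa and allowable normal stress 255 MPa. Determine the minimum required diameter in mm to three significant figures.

50.1 mm

Required area A ≥ P/σ_allow = 381000/255 = 1494 mm².
For a solid circular section, d ≥ √(4A/π) = 43.62 mm.
Elongation limit: A ≥ PL/(Eδ_allow) = 381000·2170/(200000·2.1) = 1968 mm² ⇒ d ≥ 50.06 mm.
The elongation limit governs.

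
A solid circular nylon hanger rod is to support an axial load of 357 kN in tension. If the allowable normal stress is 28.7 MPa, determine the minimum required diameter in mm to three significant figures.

Required area A ≥ P/σ_allow = 357000/28.7 = 12440 mm².
For a solid circular section, d ≥ √(4A/π) = 125.8 mm.

126 mm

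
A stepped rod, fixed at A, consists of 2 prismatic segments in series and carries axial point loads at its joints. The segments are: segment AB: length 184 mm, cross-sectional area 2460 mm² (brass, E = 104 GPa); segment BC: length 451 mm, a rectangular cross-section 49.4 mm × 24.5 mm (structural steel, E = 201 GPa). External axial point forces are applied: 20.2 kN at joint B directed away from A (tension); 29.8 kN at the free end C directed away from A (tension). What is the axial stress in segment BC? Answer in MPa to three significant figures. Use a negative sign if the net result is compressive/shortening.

24.6 MPa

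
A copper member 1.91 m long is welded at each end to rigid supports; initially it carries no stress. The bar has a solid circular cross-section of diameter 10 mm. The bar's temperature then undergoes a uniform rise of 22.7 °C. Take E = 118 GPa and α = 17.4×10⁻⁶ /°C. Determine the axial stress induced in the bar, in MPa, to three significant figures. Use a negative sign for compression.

Free thermal expansion αLΔT = 17.4e-6 · 1910 · 22.7 = 0.7544 mm.
The walls impose strain ε = −(0.7544)/1910 = -3.9498e-04; σ = Eε = 118000 · -3.9498e-04 = -46.61 MPa.

-46.6 MPa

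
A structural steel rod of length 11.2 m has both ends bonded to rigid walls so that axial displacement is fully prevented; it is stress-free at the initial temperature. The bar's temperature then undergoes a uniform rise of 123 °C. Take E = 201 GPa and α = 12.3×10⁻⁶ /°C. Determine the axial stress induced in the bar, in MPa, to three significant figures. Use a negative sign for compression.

Free thermal expansion αLΔT = 12.3e-6 · 11200 · 123 = 16.94 mm.
The walls impose strain ε = −(16.94)/11200 = -1.5129e-03; σ = Eε = 201000 · -1.5129e-03 = -304.1 MPa.

-304 MPa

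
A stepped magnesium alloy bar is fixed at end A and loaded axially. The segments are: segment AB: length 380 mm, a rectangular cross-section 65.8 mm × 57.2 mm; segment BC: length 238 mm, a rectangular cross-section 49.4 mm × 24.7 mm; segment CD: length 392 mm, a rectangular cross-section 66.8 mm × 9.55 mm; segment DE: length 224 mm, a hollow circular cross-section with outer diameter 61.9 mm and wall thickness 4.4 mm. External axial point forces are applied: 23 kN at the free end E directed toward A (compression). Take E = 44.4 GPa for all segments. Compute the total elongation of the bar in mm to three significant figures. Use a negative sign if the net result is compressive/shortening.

-0.618 mm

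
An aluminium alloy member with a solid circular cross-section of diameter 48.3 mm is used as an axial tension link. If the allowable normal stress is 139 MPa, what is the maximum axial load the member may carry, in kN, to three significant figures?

A = 1832 mm².
P_max = σ_allow · A = 139 · 1832 = 254700 N = 254.7 kN.

255 kN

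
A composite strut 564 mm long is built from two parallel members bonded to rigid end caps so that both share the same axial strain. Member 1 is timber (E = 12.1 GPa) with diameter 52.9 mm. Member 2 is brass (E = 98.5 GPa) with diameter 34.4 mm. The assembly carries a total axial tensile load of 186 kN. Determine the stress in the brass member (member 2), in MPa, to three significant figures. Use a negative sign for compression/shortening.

A_1 = 2198 mm².
A_2 = 929.4 mm².
Equal strain + equilibrium ⇒ each member carries load in proportion to AE: A₁E₁ = 26590000 N, A₂E₂ = 91550000 N, ΣAE = 118100000 N.
σ₂ = P·E₂/ΣAE = 186000·98500/118100000 = 155.1 MPa.

155 MPa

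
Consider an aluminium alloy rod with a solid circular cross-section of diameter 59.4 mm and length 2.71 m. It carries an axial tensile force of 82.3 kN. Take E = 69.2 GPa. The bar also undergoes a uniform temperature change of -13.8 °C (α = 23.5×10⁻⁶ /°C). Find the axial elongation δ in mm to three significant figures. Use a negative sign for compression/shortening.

A = 2771 mm².
δ_mech = NL/(AE) = 82300·2710/(2771·69200) = 1.163 mm.
δ_thermal = αLΔT = 23.5e-6·2710·-13.8 = -0.8789 mm.
δ = δ_mech + δ_thermal = 0.2842 mm.

0.284 mm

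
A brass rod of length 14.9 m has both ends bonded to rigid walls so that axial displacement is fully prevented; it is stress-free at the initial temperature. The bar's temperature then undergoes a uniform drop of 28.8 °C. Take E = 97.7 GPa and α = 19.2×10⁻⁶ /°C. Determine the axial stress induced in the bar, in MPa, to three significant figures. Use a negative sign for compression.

Free thermal expansion αLΔT = 19.2e-6 · 14900 · -28.8 = -8.239 mm.
The walls impose strain ε = −(-8.239)/14900 = 5.5296e-04; σ = Eε = 97700 · 5.5296e-04 = 54.02 MPa.

54.0 MPa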